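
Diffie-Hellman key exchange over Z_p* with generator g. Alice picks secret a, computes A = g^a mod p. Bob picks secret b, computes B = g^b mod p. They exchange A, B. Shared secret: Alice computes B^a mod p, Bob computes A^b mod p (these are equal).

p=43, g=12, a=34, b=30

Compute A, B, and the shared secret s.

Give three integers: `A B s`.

Answer: 40 4 11

Derivation:
A = 12^34 mod 43  (bits of 34 = 100010)
  bit 0 = 1: r = r^2 * 12 mod 43 = 1^2 * 12 = 1*12 = 12
  bit 1 = 0: r = r^2 mod 43 = 12^2 = 15
  bit 2 = 0: r = r^2 mod 43 = 15^2 = 10
  bit 3 = 0: r = r^2 mod 43 = 10^2 = 14
  bit 4 = 1: r = r^2 * 12 mod 43 = 14^2 * 12 = 24*12 = 30
  bit 5 = 0: r = r^2 mod 43 = 30^2 = 40
  -> A = 40
B = 12^30 mod 43  (bits of 30 = 11110)
  bit 0 = 1: r = r^2 * 12 mod 43 = 1^2 * 12 = 1*12 = 12
  bit 1 = 1: r = r^2 * 12 mod 43 = 12^2 * 12 = 15*12 = 8
  bit 2 = 1: r = r^2 * 12 mod 43 = 8^2 * 12 = 21*12 = 37
  bit 3 = 1: r = r^2 * 12 mod 43 = 37^2 * 12 = 36*12 = 2
  bit 4 = 0: r = r^2 mod 43 = 2^2 = 4
  -> B = 4
s = B^a = 4^34 mod 43  (bits of 34 = 100010)
  bit 0 = 1: r = r^2 * 4 mod 43 = 1^2 * 4 = 1*4 = 4
  bit 1 = 0: r = r^2 mod 43 = 4^2 = 16
  bit 2 = 0: r = r^2 mod 43 = 16^2 = 41
  bit 3 = 0: r = r^2 mod 43 = 41^2 = 4
  bit 4 = 1: r = r^2 * 4 mod 43 = 4^2 * 4 = 16*4 = 21
  bit 5 = 0: r = r^2 mod 43 = 21^2 = 11
  -> s = B^a = 11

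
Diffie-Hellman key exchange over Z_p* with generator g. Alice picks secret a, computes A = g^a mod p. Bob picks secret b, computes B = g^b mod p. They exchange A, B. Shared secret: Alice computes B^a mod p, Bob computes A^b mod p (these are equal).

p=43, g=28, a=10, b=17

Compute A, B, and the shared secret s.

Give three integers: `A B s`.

A = 28^10 mod 43  (bits of 10 = 1010)
  bit 0 = 1: r = r^2 * 28 mod 43 = 1^2 * 28 = 1*28 = 28
  bit 1 = 0: r = r^2 mod 43 = 28^2 = 10
  bit 2 = 1: r = r^2 * 28 mod 43 = 10^2 * 28 = 14*28 = 5
  bit 3 = 0: r = r^2 mod 43 = 5^2 = 25
  -> A = 25
B = 28^17 mod 43  (bits of 17 = 10001)
  bit 0 = 1: r = r^2 * 28 mod 43 = 1^2 * 28 = 1*28 = 28
  bit 1 = 0: r = r^2 mod 43 = 28^2 = 10
  bit 2 = 0: r = r^2 mod 43 = 10^2 = 14
  bit 3 = 0: r = r^2 mod 43 = 14^2 = 24
  bit 4 = 1: r = r^2 * 28 mod 43 = 24^2 * 28 = 17*28 = 3
  -> B = 3
s = B^a = 3^10 mod 43  (bits of 10 = 1010)
  bit 0 = 1: r = r^2 * 3 mod 43 = 1^2 * 3 = 1*3 = 3
  bit 1 = 0: r = r^2 mod 43 = 3^2 = 9
  bit 2 = 1: r = r^2 * 3 mod 43 = 9^2 * 3 = 38*3 = 28
  bit 3 = 0: r = r^2 mod 43 = 28^2 = 10
  -> s = B^a = 10

Answer: 25 3 10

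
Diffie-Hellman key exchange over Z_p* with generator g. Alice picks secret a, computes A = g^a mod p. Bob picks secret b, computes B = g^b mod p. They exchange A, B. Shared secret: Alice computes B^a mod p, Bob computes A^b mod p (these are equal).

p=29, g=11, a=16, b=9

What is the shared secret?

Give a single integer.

A = 11^16 mod 29  (bits of 16 = 10000)
  bit 0 = 1: r = r^2 * 11 mod 29 = 1^2 * 11 = 1*11 = 11
  bit 1 = 0: r = r^2 mod 29 = 11^2 = 5
  bit 2 = 0: r = r^2 mod 29 = 5^2 = 25
  bit 3 = 0: r = r^2 mod 29 = 25^2 = 16
  bit 4 = 0: r = r^2 mod 29 = 16^2 = 24
  -> A = 24
B = 11^9 mod 29  (bits of 9 = 1001)
  bit 0 = 1: r = r^2 * 11 mod 29 = 1^2 * 11 = 1*11 = 11
  bit 1 = 0: r = r^2 mod 29 = 11^2 = 5
  bit 2 = 0: r = r^2 mod 29 = 5^2 = 25
  bit 3 = 1: r = r^2 * 11 mod 29 = 25^2 * 11 = 16*11 = 2
  -> B = 2
s = B^a = 2^16 mod 29  (bits of 16 = 10000)
  bit 0 = 1: r = r^2 * 2 mod 29 = 1^2 * 2 = 1*2 = 2
  bit 1 = 0: r = r^2 mod 29 = 2^2 = 4
  bit 2 = 0: r = r^2 mod 29 = 4^2 = 16
  bit 3 = 0: r = r^2 mod 29 = 16^2 = 24
  bit 4 = 0: r = r^2 mod 29 = 24^2 = 25
  -> s = B^a = 25

Answer: 25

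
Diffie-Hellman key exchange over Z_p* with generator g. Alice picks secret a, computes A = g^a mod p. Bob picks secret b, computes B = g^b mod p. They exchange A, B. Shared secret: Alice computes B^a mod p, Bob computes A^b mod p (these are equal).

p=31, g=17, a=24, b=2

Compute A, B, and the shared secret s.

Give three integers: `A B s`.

Answer: 4 10 16

Derivation:
A = 17^24 mod 31  (bits of 24 = 11000)
  bit 0 = 1: r = r^2 * 17 mod 31 = 1^2 * 17 = 1*17 = 17
  bit 1 = 1: r = r^2 * 17 mod 31 = 17^2 * 17 = 10*17 = 15
  bit 2 = 0: r = r^2 mod 31 = 15^2 = 8
  bit 3 = 0: r = r^2 mod 31 = 8^2 = 2
  bit 4 = 0: r = r^2 mod 31 = 2^2 = 4
  -> A = 4
B = 17^2 mod 31  (bits of 2 = 10)
  bit 0 = 1: r = r^2 * 17 mod 31 = 1^2 * 17 = 1*17 = 17
  bit 1 = 0: r = r^2 mod 31 = 17^2 = 10
  -> B = 10
s = B^a = 10^24 mod 31  (bits of 24 = 11000)
  bit 0 = 1: r = r^2 * 10 mod 31 = 1^2 * 10 = 1*10 = 10
  bit 1 = 1: r = r^2 * 10 mod 31 = 10^2 * 10 = 7*10 = 8
  bit 2 = 0: r = r^2 mod 31 = 8^2 = 2
  bit 3 = 0: r = r^2 mod 31 = 2^2 = 4
  bit 4 = 0: r = r^2 mod 31 = 4^2 = 16
  -> s = B^a = 16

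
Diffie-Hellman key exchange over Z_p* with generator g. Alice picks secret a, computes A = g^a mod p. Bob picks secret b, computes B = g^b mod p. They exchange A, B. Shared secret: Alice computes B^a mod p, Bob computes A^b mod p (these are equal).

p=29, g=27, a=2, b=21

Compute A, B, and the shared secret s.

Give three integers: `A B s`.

A = 27^2 mod 29  (bits of 2 = 10)
  bit 0 = 1: r = r^2 * 27 mod 29 = 1^2 * 27 = 1*27 = 27
  bit 1 = 0: r = r^2 mod 29 = 27^2 = 4
  -> A = 4
B = 27^21 mod 29  (bits of 21 = 10101)
  bit 0 = 1: r = r^2 * 27 mod 29 = 1^2 * 27 = 1*27 = 27
  bit 1 = 0: r = r^2 mod 29 = 27^2 = 4
  bit 2 = 1: r = r^2 * 27 mod 29 = 4^2 * 27 = 16*27 = 26
  bit 3 = 0: r = r^2 mod 29 = 26^2 = 9
  bit 4 = 1: r = r^2 * 27 mod 29 = 9^2 * 27 = 23*27 = 12
  -> B = 12
s = B^a = 12^2 mod 29  (bits of 2 = 10)
  bit 0 = 1: r = r^2 * 12 mod 29 = 1^2 * 12 = 1*12 = 12
  bit 1 = 0: r = r^2 mod 29 = 12^2 = 28
  -> s = B^a = 28

Answer: 4 12 28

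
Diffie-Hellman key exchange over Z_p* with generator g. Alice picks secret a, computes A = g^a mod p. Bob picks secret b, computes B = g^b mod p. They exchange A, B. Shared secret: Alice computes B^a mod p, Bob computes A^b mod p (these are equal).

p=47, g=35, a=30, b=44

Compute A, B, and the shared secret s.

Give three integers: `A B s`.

A = 35^30 mod 47  (bits of 30 = 11110)
  bit 0 = 1: r = r^2 * 35 mod 47 = 1^2 * 35 = 1*35 = 35
  bit 1 = 1: r = r^2 * 35 mod 47 = 35^2 * 35 = 3*35 = 11
  bit 2 = 1: r = r^2 * 35 mod 47 = 11^2 * 35 = 27*35 = 5
  bit 3 = 1: r = r^2 * 35 mod 47 = 5^2 * 35 = 25*35 = 29
  bit 4 = 0: r = r^2 mod 47 = 29^2 = 42
  -> A = 42
B = 35^44 mod 47  (bits of 44 = 101100)
  bit 0 = 1: r = r^2 * 35 mod 47 = 1^2 * 35 = 1*35 = 35
  bit 1 = 0: r = r^2 mod 47 = 35^2 = 3
  bit 2 = 1: r = r^2 * 35 mod 47 = 3^2 * 35 = 9*35 = 33
  bit 3 = 1: r = r^2 * 35 mod 47 = 33^2 * 35 = 8*35 = 45
  bit 4 = 0: r = r^2 mod 47 = 45^2 = 4
  bit 5 = 0: r = r^2 mod 47 = 4^2 = 16
  -> B = 16
s = B^a = 16^30 mod 47  (bits of 30 = 11110)
  bit 0 = 1: r = r^2 * 16 mod 47 = 1^2 * 16 = 1*16 = 16
  bit 1 = 1: r = r^2 * 16 mod 47 = 16^2 * 16 = 21*16 = 7
  bit 2 = 1: r = r^2 * 16 mod 47 = 7^2 * 16 = 2*16 = 32
  bit 3 = 1: r = r^2 * 16 mod 47 = 32^2 * 16 = 37*16 = 28
  bit 4 = 0: r = r^2 mod 47 = 28^2 = 32
  -> s = B^a = 32

Answer: 42 16 32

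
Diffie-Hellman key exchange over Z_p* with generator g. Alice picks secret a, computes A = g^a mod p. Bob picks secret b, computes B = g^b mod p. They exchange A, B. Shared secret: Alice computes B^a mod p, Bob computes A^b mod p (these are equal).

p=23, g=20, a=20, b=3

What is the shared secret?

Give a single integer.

A = 20^20 mod 23  (bits of 20 = 10100)
  bit 0 = 1: r = r^2 * 20 mod 23 = 1^2 * 20 = 1*20 = 20
  bit 1 = 0: r = r^2 mod 23 = 20^2 = 9
  bit 2 = 1: r = r^2 * 20 mod 23 = 9^2 * 20 = 12*20 = 10
  bit 3 = 0: r = r^2 mod 23 = 10^2 = 8
  bit 4 = 0: r = r^2 mod 23 = 8^2 = 18
  -> A = 18
B = 20^3 mod 23  (bits of 3 = 11)
  bit 0 = 1: r = r^2 * 20 mod 23 = 1^2 * 20 = 1*20 = 20
  bit 1 = 1: r = r^2 * 20 mod 23 = 20^2 * 20 = 9*20 = 19
  -> B = 19
s = B^a = 19^20 mod 23  (bits of 20 = 10100)
  bit 0 = 1: r = r^2 * 19 mod 23 = 1^2 * 19 = 1*19 = 19
  bit 1 = 0: r = r^2 mod 23 = 19^2 = 16
  bit 2 = 1: r = r^2 * 19 mod 23 = 16^2 * 19 = 3*19 = 11
  bit 3 = 0: r = r^2 mod 23 = 11^2 = 6
  bit 4 = 0: r = r^2 mod 23 = 6^2 = 13
  -> s = B^a = 13

Answer: 13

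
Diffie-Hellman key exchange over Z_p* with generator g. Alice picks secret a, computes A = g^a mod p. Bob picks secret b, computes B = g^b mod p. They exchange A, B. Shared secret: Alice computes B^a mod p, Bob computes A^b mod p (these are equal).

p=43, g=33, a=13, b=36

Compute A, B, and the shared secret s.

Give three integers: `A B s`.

Answer: 5 16 35

Derivation:
A = 33^13 mod 43  (bits of 13 = 1101)
  bit 0 = 1: r = r^2 * 33 mod 43 = 1^2 * 33 = 1*33 = 33
  bit 1 = 1: r = r^2 * 33 mod 43 = 33^2 * 33 = 14*33 = 32
  bit 2 = 0: r = r^2 mod 43 = 32^2 = 35
  bit 3 = 1: r = r^2 * 33 mod 43 = 35^2 * 33 = 21*33 = 5
  -> A = 5
B = 33^36 mod 43  (bits of 36 = 100100)
  bit 0 = 1: r = r^2 * 33 mod 43 = 1^2 * 33 = 1*33 = 33
  bit 1 = 0: r = r^2 mod 43 = 33^2 = 14
  bit 2 = 0: r = r^2 mod 43 = 14^2 = 24
  bit 3 = 1: r = r^2 * 33 mod 43 = 24^2 * 33 = 17*33 = 2
  bit 4 = 0: r = r^2 mod 43 = 2^2 = 4
  bit 5 = 0: r = r^2 mod 43 = 4^2 = 16
  -> B = 16
s = B^a = 16^13 mod 43  (bits of 13 = 1101)
  bit 0 = 1: r = r^2 * 16 mod 43 = 1^2 * 16 = 1*16 = 16
  bit 1 = 1: r = r^2 * 16 mod 43 = 16^2 * 16 = 41*16 = 11
  bit 2 = 0: r = r^2 mod 43 = 11^2 = 35
  bit 3 = 1: r = r^2 * 16 mod 43 = 35^2 * 16 = 21*16 = 35
  -> s = B^a = 35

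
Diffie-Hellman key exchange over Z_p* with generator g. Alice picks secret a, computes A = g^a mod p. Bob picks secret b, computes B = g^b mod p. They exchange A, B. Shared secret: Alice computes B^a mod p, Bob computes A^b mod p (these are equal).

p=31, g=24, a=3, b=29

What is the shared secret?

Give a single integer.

A = 24^3 mod 31  (bits of 3 = 11)
  bit 0 = 1: r = r^2 * 24 mod 31 = 1^2 * 24 = 1*24 = 24
  bit 1 = 1: r = r^2 * 24 mod 31 = 24^2 * 24 = 18*24 = 29
  -> A = 29
B = 24^29 mod 31  (bits of 29 = 11101)
  bit 0 = 1: r = r^2 * 24 mod 31 = 1^2 * 24 = 1*24 = 24
  bit 1 = 1: r = r^2 * 24 mod 31 = 24^2 * 24 = 18*24 = 29
  bit 2 = 1: r = r^2 * 24 mod 31 = 29^2 * 24 = 4*24 = 3
  bit 3 = 0: r = r^2 mod 31 = 3^2 = 9
  bit 4 = 1: r = r^2 * 24 mod 31 = 9^2 * 24 = 19*24 = 22
  -> B = 22
s = B^a = 22^3 mod 31  (bits of 3 = 11)
  bit 0 = 1: r = r^2 * 22 mod 31 = 1^2 * 22 = 1*22 = 22
  bit 1 = 1: r = r^2 * 22 mod 31 = 22^2 * 22 = 19*22 = 15
  -> s = B^a = 15

Answer: 15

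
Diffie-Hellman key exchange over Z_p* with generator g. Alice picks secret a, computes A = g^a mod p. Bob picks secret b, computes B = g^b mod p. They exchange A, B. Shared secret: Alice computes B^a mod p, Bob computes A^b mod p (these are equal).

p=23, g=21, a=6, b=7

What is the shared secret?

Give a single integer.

Answer: 6

Derivation:
A = 21^6 mod 23  (bits of 6 = 110)
  bit 0 = 1: r = r^2 * 21 mod 23 = 1^2 * 21 = 1*21 = 21
  bit 1 = 1: r = r^2 * 21 mod 23 = 21^2 * 21 = 4*21 = 15
  bit 2 = 0: r = r^2 mod 23 = 15^2 = 18
  -> A = 18
B = 21^7 mod 23  (bits of 7 = 111)
  bit 0 = 1: r = r^2 * 21 mod 23 = 1^2 * 21 = 1*21 = 21
  bit 1 = 1: r = r^2 * 21 mod 23 = 21^2 * 21 = 4*21 = 15
  bit 2 = 1: r = r^2 * 21 mod 23 = 15^2 * 21 = 18*21 = 10
  -> B = 10
s = B^a = 10^6 mod 23  (bits of 6 = 110)
  bit 0 = 1: r = r^2 * 10 mod 23 = 1^2 * 10 = 1*10 = 10
  bit 1 = 1: r = r^2 * 10 mod 23 = 10^2 * 10 = 8*10 = 11
  bit 2 = 0: r = r^2 mod 23 = 11^2 = 6
  -> s = B^a = 6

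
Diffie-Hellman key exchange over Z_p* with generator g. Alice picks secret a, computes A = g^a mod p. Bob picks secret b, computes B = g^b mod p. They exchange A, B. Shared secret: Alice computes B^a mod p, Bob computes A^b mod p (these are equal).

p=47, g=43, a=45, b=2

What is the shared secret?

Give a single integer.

A = 43^45 mod 47  (bits of 45 = 101101)
  bit 0 = 1: r = r^2 * 43 mod 47 = 1^2 * 43 = 1*43 = 43
  bit 1 = 0: r = r^2 mod 47 = 43^2 = 16
  bit 2 = 1: r = r^2 * 43 mod 47 = 16^2 * 43 = 21*43 = 10
  bit 3 = 1: r = r^2 * 43 mod 47 = 10^2 * 43 = 6*43 = 23
  bit 4 = 0: r = r^2 mod 47 = 23^2 = 12
  bit 5 = 1: r = r^2 * 43 mod 47 = 12^2 * 43 = 3*43 = 35
  -> A = 35
B = 43^2 mod 47  (bits of 2 = 10)
  bit 0 = 1: r = r^2 * 43 mod 47 = 1^2 * 43 = 1*43 = 43
  bit 1 = 0: r = r^2 mod 47 = 43^2 = 16
  -> B = 16
s = B^a = 16^45 mod 47  (bits of 45 = 101101)
  bit 0 = 1: r = r^2 * 16 mod 47 = 1^2 * 16 = 1*16 = 16
  bit 1 = 0: r = r^2 mod 47 = 16^2 = 21
  bit 2 = 1: r = r^2 * 16 mod 47 = 21^2 * 16 = 18*16 = 6
  bit 3 = 1: r = r^2 * 16 mod 47 = 6^2 * 16 = 36*16 = 12
  bit 4 = 0: r = r^2 mod 47 = 12^2 = 3
  bit 5 = 1: r = r^2 * 16 mod 47 = 3^2 * 16 = 9*16 = 3
  -> s = B^a = 3

Answer: 3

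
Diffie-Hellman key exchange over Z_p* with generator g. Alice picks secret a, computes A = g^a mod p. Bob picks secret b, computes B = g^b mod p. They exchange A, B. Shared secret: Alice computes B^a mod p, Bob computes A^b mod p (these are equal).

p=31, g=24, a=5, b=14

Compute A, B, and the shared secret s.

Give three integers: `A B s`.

A = 24^5 mod 31  (bits of 5 = 101)
  bit 0 = 1: r = r^2 * 24 mod 31 = 1^2 * 24 = 1*24 = 24
  bit 1 = 0: r = r^2 mod 31 = 24^2 = 18
  bit 2 = 1: r = r^2 * 24 mod 31 = 18^2 * 24 = 14*24 = 26
  -> A = 26
B = 24^14 mod 31  (bits of 14 = 1110)
  bit 0 = 1: r = r^2 * 24 mod 31 = 1^2 * 24 = 1*24 = 24
  bit 1 = 1: r = r^2 * 24 mod 31 = 24^2 * 24 = 18*24 = 29
  bit 2 = 1: r = r^2 * 24 mod 31 = 29^2 * 24 = 4*24 = 3
  bit 3 = 0: r = r^2 mod 31 = 3^2 = 9
  -> B = 9
s = B^a = 9^5 mod 31  (bits of 5 = 101)
  bit 0 = 1: r = r^2 * 9 mod 31 = 1^2 * 9 = 1*9 = 9
  bit 1 = 0: r = r^2 mod 31 = 9^2 = 19
  bit 2 = 1: r = r^2 * 9 mod 31 = 19^2 * 9 = 20*9 = 25
  -> s = B^a = 25

Answer: 26 9 25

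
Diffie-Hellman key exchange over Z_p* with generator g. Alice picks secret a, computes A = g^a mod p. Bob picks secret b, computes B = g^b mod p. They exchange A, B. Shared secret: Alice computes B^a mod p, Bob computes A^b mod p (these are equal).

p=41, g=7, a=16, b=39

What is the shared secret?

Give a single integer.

A = 7^16 mod 41  (bits of 16 = 10000)
  bit 0 = 1: r = r^2 * 7 mod 41 = 1^2 * 7 = 1*7 = 7
  bit 1 = 0: r = r^2 mod 41 = 7^2 = 8
  bit 2 = 0: r = r^2 mod 41 = 8^2 = 23
  bit 3 = 0: r = r^2 mod 41 = 23^2 = 37
  bit 4 = 0: r = r^2 mod 41 = 37^2 = 16
  -> A = 16
B = 7^39 mod 41  (bits of 39 = 100111)
  bit 0 = 1: r = r^2 * 7 mod 41 = 1^2 * 7 = 1*7 = 7
  bit 1 = 0: r = r^2 mod 41 = 7^2 = 8
  bit 2 = 0: r = r^2 mod 41 = 8^2 = 23
  bit 3 = 1: r = r^2 * 7 mod 41 = 23^2 * 7 = 37*7 = 13
  bit 4 = 1: r = r^2 * 7 mod 41 = 13^2 * 7 = 5*7 = 35
  bit 5 = 1: r = r^2 * 7 mod 41 = 35^2 * 7 = 36*7 = 6
  -> B = 6
s = B^a = 6^16 mod 41  (bits of 16 = 10000)
  bit 0 = 1: r = r^2 * 6 mod 41 = 1^2 * 6 = 1*6 = 6
  bit 1 = 0: r = r^2 mod 41 = 6^2 = 36
  bit 2 = 0: r = r^2 mod 41 = 36^2 = 25
  bit 3 = 0: r = r^2 mod 41 = 25^2 = 10
  bit 4 = 0: r = r^2 mod 41 = 10^2 = 18
  -> s = B^a = 18

Answer: 18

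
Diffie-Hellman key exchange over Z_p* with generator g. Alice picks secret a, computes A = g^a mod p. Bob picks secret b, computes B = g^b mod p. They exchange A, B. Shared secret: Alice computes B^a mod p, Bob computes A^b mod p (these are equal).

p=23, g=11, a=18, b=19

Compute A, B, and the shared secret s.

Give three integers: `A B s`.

Answer: 16 15 12

Derivation:
A = 11^18 mod 23  (bits of 18 = 10010)
  bit 0 = 1: r = r^2 * 11 mod 23 = 1^2 * 11 = 1*11 = 11
  bit 1 = 0: r = r^2 mod 23 = 11^2 = 6
  bit 2 = 0: r = r^2 mod 23 = 6^2 = 13
  bit 3 = 1: r = r^2 * 11 mod 23 = 13^2 * 11 = 8*11 = 19
  bit 4 = 0: r = r^2 mod 23 = 19^2 = 16
  -> A = 16
B = 11^19 mod 23  (bits of 19 = 10011)
  bit 0 = 1: r = r^2 * 11 mod 23 = 1^2 * 11 = 1*11 = 11
  bit 1 = 0: r = r^2 mod 23 = 11^2 = 6
  bit 2 = 0: r = r^2 mod 23 = 6^2 = 13
  bit 3 = 1: r = r^2 * 11 mod 23 = 13^2 * 11 = 8*11 = 19
  bit 4 = 1: r = r^2 * 11 mod 23 = 19^2 * 11 = 16*11 = 15
  -> B = 15
s = B^a = 15^18 mod 23  (bits of 18 = 10010)
  bit 0 = 1: r = r^2 * 15 mod 23 = 1^2 * 15 = 1*15 = 15
  bit 1 = 0: r = r^2 mod 23 = 15^2 = 18
  bit 2 = 0: r = r^2 mod 23 = 18^2 = 2
  bit 3 = 1: r = r^2 * 15 mod 23 = 2^2 * 15 = 4*15 = 14
  bit 4 = 0: r = r^2 mod 23 = 14^2 = 12
  -> s = B^a = 12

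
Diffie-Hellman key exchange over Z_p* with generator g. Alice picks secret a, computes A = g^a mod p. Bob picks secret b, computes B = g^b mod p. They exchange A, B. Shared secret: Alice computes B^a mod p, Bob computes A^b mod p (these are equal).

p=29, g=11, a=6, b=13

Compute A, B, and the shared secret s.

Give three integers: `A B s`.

Answer: 9 21 13

Derivation:
A = 11^6 mod 29  (bits of 6 = 110)
  bit 0 = 1: r = r^2 * 11 mod 29 = 1^2 * 11 = 1*11 = 11
  bit 1 = 1: r = r^2 * 11 mod 29 = 11^2 * 11 = 5*11 = 26
  bit 2 = 0: r = r^2 mod 29 = 26^2 = 9
  -> A = 9
B = 11^13 mod 29  (bits of 13 = 1101)
  bit 0 = 1: r = r^2 * 11 mod 29 = 1^2 * 11 = 1*11 = 11
  bit 1 = 1: r = r^2 * 11 mod 29 = 11^2 * 11 = 5*11 = 26
  bit 2 = 0: r = r^2 mod 29 = 26^2 = 9
  bit 3 = 1: r = r^2 * 11 mod 29 = 9^2 * 11 = 23*11 = 21
  -> B = 21
s = B^a = 21^6 mod 29  (bits of 6 = 110)
  bit 0 = 1: r = r^2 * 21 mod 29 = 1^2 * 21 = 1*21 = 21
  bit 1 = 1: r = r^2 * 21 mod 29 = 21^2 * 21 = 6*21 = 10
  bit 2 = 0: r = r^2 mod 29 = 10^2 = 13
  -> s = B^a = 13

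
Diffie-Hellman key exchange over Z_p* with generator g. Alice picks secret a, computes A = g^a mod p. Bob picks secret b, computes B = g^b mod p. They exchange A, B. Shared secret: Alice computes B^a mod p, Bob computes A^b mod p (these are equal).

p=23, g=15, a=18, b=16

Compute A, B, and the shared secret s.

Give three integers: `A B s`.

Answer: 12 16 18

Derivation:
A = 15^18 mod 23  (bits of 18 = 10010)
  bit 0 = 1: r = r^2 * 15 mod 23 = 1^2 * 15 = 1*15 = 15
  bit 1 = 0: r = r^2 mod 23 = 15^2 = 18
  bit 2 = 0: r = r^2 mod 23 = 18^2 = 2
  bit 3 = 1: r = r^2 * 15 mod 23 = 2^2 * 15 = 4*15 = 14
  bit 4 = 0: r = r^2 mod 23 = 14^2 = 12
  -> A = 12
B = 15^16 mod 23  (bits of 16 = 10000)
  bit 0 = 1: r = r^2 * 15 mod 23 = 1^2 * 15 = 1*15 = 15
  bit 1 = 0: r = r^2 mod 23 = 15^2 = 18
  bit 2 = 0: r = r^2 mod 23 = 18^2 = 2
  bit 3 = 0: r = r^2 mod 23 = 2^2 = 4
  bit 4 = 0: r = r^2 mod 23 = 4^2 = 16
  -> B = 16
s = B^a = 16^18 mod 23  (bits of 18 = 10010)
  bit 0 = 1: r = r^2 * 16 mod 23 = 1^2 * 16 = 1*16 = 16
  bit 1 = 0: r = r^2 mod 23 = 16^2 = 3
  bit 2 = 0: r = r^2 mod 23 = 3^2 = 9
  bit 3 = 1: r = r^2 * 16 mod 23 = 9^2 * 16 = 12*16 = 8
  bit 4 = 0: r = r^2 mod 23 = 8^2 = 18
  -> s = B^a = 18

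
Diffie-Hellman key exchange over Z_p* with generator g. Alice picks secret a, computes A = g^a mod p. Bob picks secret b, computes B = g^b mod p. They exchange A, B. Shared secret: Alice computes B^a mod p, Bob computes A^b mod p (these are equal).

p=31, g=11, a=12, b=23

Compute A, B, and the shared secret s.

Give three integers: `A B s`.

Answer: 16 12 4

Derivation:
A = 11^12 mod 31  (bits of 12 = 1100)
  bit 0 = 1: r = r^2 * 11 mod 31 = 1^2 * 11 = 1*11 = 11
  bit 1 = 1: r = r^2 * 11 mod 31 = 11^2 * 11 = 28*11 = 29
  bit 2 = 0: r = r^2 mod 31 = 29^2 = 4
  bit 3 = 0: r = r^2 mod 31 = 4^2 = 16
  -> A = 16
B = 11^23 mod 31  (bits of 23 = 10111)
  bit 0 = 1: r = r^2 * 11 mod 31 = 1^2 * 11 = 1*11 = 11
  bit 1 = 0: r = r^2 mod 31 = 11^2 = 28
  bit 2 = 1: r = r^2 * 11 mod 31 = 28^2 * 11 = 9*11 = 6
  bit 3 = 1: r = r^2 * 11 mod 31 = 6^2 * 11 = 5*11 = 24
  bit 4 = 1: r = r^2 * 11 mod 31 = 24^2 * 11 = 18*11 = 12
  -> B = 12
s = B^a = 12^12 mod 31  (bits of 12 = 1100)
  bit 0 = 1: r = r^2 * 12 mod 31 = 1^2 * 12 = 1*12 = 12
  bit 1 = 1: r = r^2 * 12 mod 31 = 12^2 * 12 = 20*12 = 23
  bit 2 = 0: r = r^2 mod 31 = 23^2 = 2
  bit 3 = 0: r = r^2 mod 31 = 2^2 = 4
  -> s = B^a = 4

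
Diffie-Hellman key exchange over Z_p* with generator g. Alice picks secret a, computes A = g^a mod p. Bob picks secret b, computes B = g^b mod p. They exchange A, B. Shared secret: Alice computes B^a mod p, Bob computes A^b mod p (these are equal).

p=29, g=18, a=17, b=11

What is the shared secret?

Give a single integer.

Answer: 14

Derivation:
A = 18^17 mod 29  (bits of 17 = 10001)
  bit 0 = 1: r = r^2 * 18 mod 29 = 1^2 * 18 = 1*18 = 18
  bit 1 = 0: r = r^2 mod 29 = 18^2 = 5
  bit 2 = 0: r = r^2 mod 29 = 5^2 = 25
  bit 3 = 0: r = r^2 mod 29 = 25^2 = 16
  bit 4 = 1: r = r^2 * 18 mod 29 = 16^2 * 18 = 24*18 = 26
  -> A = 26
B = 18^11 mod 29  (bits of 11 = 1011)
  bit 0 = 1: r = r^2 * 18 mod 29 = 1^2 * 18 = 1*18 = 18
  bit 1 = 0: r = r^2 mod 29 = 18^2 = 5
  bit 2 = 1: r = r^2 * 18 mod 29 = 5^2 * 18 = 25*18 = 15
  bit 3 = 1: r = r^2 * 18 mod 29 = 15^2 * 18 = 22*18 = 19
  -> B = 19
s = B^a = 19^17 mod 29  (bits of 17 = 10001)
  bit 0 = 1: r = r^2 * 19 mod 29 = 1^2 * 19 = 1*19 = 19
  bit 1 = 0: r = r^2 mod 29 = 19^2 = 13
  bit 2 = 0: r = r^2 mod 29 = 13^2 = 24
  bit 3 = 0: r = r^2 mod 29 = 24^2 = 25
  bit 4 = 1: r = r^2 * 19 mod 29 = 25^2 * 19 = 16*19 = 14
  -> s = B^a = 14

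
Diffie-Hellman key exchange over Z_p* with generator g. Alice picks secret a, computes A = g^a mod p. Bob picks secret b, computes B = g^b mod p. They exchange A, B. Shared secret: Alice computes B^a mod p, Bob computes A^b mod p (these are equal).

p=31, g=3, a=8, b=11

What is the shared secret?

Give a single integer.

A = 3^8 mod 31  (bits of 8 = 1000)
  bit 0 = 1: r = r^2 * 3 mod 31 = 1^2 * 3 = 1*3 = 3
  bit 1 = 0: r = r^2 mod 31 = 3^2 = 9
  bit 2 = 0: r = r^2 mod 31 = 9^2 = 19
  bit 3 = 0: r = r^2 mod 31 = 19^2 = 20
  -> A = 20
B = 3^11 mod 31  (bits of 11 = 1011)
  bit 0 = 1: r = r^2 * 3 mod 31 = 1^2 * 3 = 1*3 = 3
  bit 1 = 0: r = r^2 mod 31 = 3^2 = 9
  bit 2 = 1: r = r^2 * 3 mod 31 = 9^2 * 3 = 19*3 = 26
  bit 3 = 1: r = r^2 * 3 mod 31 = 26^2 * 3 = 25*3 = 13
  -> B = 13
s = B^a = 13^8 mod 31  (bits of 8 = 1000)
  bit 0 = 1: r = r^2 * 13 mod 31 = 1^2 * 13 = 1*13 = 13
  bit 1 = 0: r = r^2 mod 31 = 13^2 = 14
  bit 2 = 0: r = r^2 mod 31 = 14^2 = 10
  bit 3 = 0: r = r^2 mod 31 = 10^2 = 7
  -> s = B^a = 7

Answer: 7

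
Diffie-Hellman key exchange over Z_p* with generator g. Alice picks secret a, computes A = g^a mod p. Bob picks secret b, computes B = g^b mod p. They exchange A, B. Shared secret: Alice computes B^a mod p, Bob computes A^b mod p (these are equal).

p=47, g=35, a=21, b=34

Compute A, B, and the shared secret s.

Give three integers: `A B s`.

A = 35^21 mod 47  (bits of 21 = 10101)
  bit 0 = 1: r = r^2 * 35 mod 47 = 1^2 * 35 = 1*35 = 35
  bit 1 = 0: r = r^2 mod 47 = 35^2 = 3
  bit 2 = 1: r = r^2 * 35 mod 47 = 3^2 * 35 = 9*35 = 33
  bit 3 = 0: r = r^2 mod 47 = 33^2 = 8
  bit 4 = 1: r = r^2 * 35 mod 47 = 8^2 * 35 = 17*35 = 31
  -> A = 31
B = 35^34 mod 47  (bits of 34 = 100010)
  bit 0 = 1: r = r^2 * 35 mod 47 = 1^2 * 35 = 1*35 = 35
  bit 1 = 0: r = r^2 mod 47 = 35^2 = 3
  bit 2 = 0: r = r^2 mod 47 = 3^2 = 9
  bit 3 = 0: r = r^2 mod 47 = 9^2 = 34
  bit 4 = 1: r = r^2 * 35 mod 47 = 34^2 * 35 = 28*35 = 40
  bit 5 = 0: r = r^2 mod 47 = 40^2 = 2
  -> B = 2
s = B^a = 2^21 mod 47  (bits of 21 = 10101)
  bit 0 = 1: r = r^2 * 2 mod 47 = 1^2 * 2 = 1*2 = 2
  bit 1 = 0: r = r^2 mod 47 = 2^2 = 4
  bit 2 = 1: r = r^2 * 2 mod 47 = 4^2 * 2 = 16*2 = 32
  bit 3 = 0: r = r^2 mod 47 = 32^2 = 37
  bit 4 = 1: r = r^2 * 2 mod 47 = 37^2 * 2 = 6*2 = 12
  -> s = B^a = 12

Answer: 31 2 12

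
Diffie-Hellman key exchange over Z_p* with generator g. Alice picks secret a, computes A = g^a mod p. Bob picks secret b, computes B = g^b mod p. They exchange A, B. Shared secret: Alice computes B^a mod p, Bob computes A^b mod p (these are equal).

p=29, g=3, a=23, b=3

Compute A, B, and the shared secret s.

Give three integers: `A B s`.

A = 3^23 mod 29  (bits of 23 = 10111)
  bit 0 = 1: r = r^2 * 3 mod 29 = 1^2 * 3 = 1*3 = 3
  bit 1 = 0: r = r^2 mod 29 = 3^2 = 9
  bit 2 = 1: r = r^2 * 3 mod 29 = 9^2 * 3 = 23*3 = 11
  bit 3 = 1: r = r^2 * 3 mod 29 = 11^2 * 3 = 5*3 = 15
  bit 4 = 1: r = r^2 * 3 mod 29 = 15^2 * 3 = 22*3 = 8
  -> A = 8
B = 3^3 mod 29  (bits of 3 = 11)
  bit 0 = 1: r = r^2 * 3 mod 29 = 1^2 * 3 = 1*3 = 3
  bit 1 = 1: r = r^2 * 3 mod 29 = 3^2 * 3 = 9*3 = 27
  -> B = 27
s = B^a = 27^23 mod 29  (bits of 23 = 10111)
  bit 0 = 1: r = r^2 * 27 mod 29 = 1^2 * 27 = 1*27 = 27
  bit 1 = 0: r = r^2 mod 29 = 27^2 = 4
  bit 2 = 1: r = r^2 * 27 mod 29 = 4^2 * 27 = 16*27 = 26
  bit 3 = 1: r = r^2 * 27 mod 29 = 26^2 * 27 = 9*27 = 11
  bit 4 = 1: r = r^2 * 27 mod 29 = 11^2 * 27 = 5*27 = 19
  -> s = B^a = 19

Answer: 8 27 19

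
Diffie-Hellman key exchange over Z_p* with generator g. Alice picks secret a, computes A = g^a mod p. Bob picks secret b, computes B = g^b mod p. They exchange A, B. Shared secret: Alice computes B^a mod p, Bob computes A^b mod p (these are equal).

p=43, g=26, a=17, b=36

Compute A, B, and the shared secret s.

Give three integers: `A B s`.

Answer: 20 16 11

Derivation:
A = 26^17 mod 43  (bits of 17 = 10001)
  bit 0 = 1: r = r^2 * 26 mod 43 = 1^2 * 26 = 1*26 = 26
  bit 1 = 0: r = r^2 mod 43 = 26^2 = 31
  bit 2 = 0: r = r^2 mod 43 = 31^2 = 15
  bit 3 = 0: r = r^2 mod 43 = 15^2 = 10
  bit 4 = 1: r = r^2 * 26 mod 43 = 10^2 * 26 = 14*26 = 20
  -> A = 20
B = 26^36 mod 43  (bits of 36 = 100100)
  bit 0 = 1: r = r^2 * 26 mod 43 = 1^2 * 26 = 1*26 = 26
  bit 1 = 0: r = r^2 mod 43 = 26^2 = 31
  bit 2 = 0: r = r^2 mod 43 = 31^2 = 15
  bit 3 = 1: r = r^2 * 26 mod 43 = 15^2 * 26 = 10*26 = 2
  bit 4 = 0: r = r^2 mod 43 = 2^2 = 4
  bit 5 = 0: r = r^2 mod 43 = 4^2 = 16
  -> B = 16
s = B^a = 16^17 mod 43  (bits of 17 = 10001)
  bit 0 = 1: r = r^2 * 16 mod 43 = 1^2 * 16 = 1*16 = 16
  bit 1 = 0: r = r^2 mod 43 = 16^2 = 41
  bit 2 = 0: r = r^2 mod 43 = 41^2 = 4
  bit 3 = 0: r = r^2 mod 43 = 4^2 = 16
  bit 4 = 1: r = r^2 * 16 mod 43 = 16^2 * 16 = 41*16 = 11
  -> s = B^a = 11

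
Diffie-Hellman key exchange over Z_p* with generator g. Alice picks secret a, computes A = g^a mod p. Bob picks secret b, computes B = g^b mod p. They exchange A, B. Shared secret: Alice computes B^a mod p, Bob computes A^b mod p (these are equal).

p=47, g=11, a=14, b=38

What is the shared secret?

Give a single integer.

Answer: 32

Derivation:
A = 11^14 mod 47  (bits of 14 = 1110)
  bit 0 = 1: r = r^2 * 11 mod 47 = 1^2 * 11 = 1*11 = 11
  bit 1 = 1: r = r^2 * 11 mod 47 = 11^2 * 11 = 27*11 = 15
  bit 2 = 1: r = r^2 * 11 mod 47 = 15^2 * 11 = 37*11 = 31
  bit 3 = 0: r = r^2 mod 47 = 31^2 = 21
  -> A = 21
B = 11^38 mod 47  (bits of 38 = 100110)
  bit 0 = 1: r = r^2 * 11 mod 47 = 1^2 * 11 = 1*11 = 11
  bit 1 = 0: r = r^2 mod 47 = 11^2 = 27
  bit 2 = 0: r = r^2 mod 47 = 27^2 = 24
  bit 3 = 1: r = r^2 * 11 mod 47 = 24^2 * 11 = 12*11 = 38
  bit 4 = 1: r = r^2 * 11 mod 47 = 38^2 * 11 = 34*11 = 45
  bit 5 = 0: r = r^2 mod 47 = 45^2 = 4
  -> B = 4
s = B^a = 4^14 mod 47  (bits of 14 = 1110)
  bit 0 = 1: r = r^2 * 4 mod 47 = 1^2 * 4 = 1*4 = 4
  bit 1 = 1: r = r^2 * 4 mod 47 = 4^2 * 4 = 16*4 = 17
  bit 2 = 1: r = r^2 * 4 mod 47 = 17^2 * 4 = 7*4 = 28
  bit 3 = 0: r = r^2 mod 47 = 28^2 = 32
  -> s = B^a = 32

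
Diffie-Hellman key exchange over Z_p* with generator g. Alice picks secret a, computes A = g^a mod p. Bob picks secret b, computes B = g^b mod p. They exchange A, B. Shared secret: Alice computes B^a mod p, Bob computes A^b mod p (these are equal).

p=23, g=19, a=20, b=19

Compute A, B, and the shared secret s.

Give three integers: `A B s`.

Answer: 13 14 2

Derivation:
A = 19^20 mod 23  (bits of 20 = 10100)
  bit 0 = 1: r = r^2 * 19 mod 23 = 1^2 * 19 = 1*19 = 19
  bit 1 = 0: r = r^2 mod 23 = 19^2 = 16
  bit 2 = 1: r = r^2 * 19 mod 23 = 16^2 * 19 = 3*19 = 11
  bit 3 = 0: r = r^2 mod 23 = 11^2 = 6
  bit 4 = 0: r = r^2 mod 23 = 6^2 = 13
  -> A = 13
B = 19^19 mod 23  (bits of 19 = 10011)
  bit 0 = 1: r = r^2 * 19 mod 23 = 1^2 * 19 = 1*19 = 19
  bit 1 = 0: r = r^2 mod 23 = 19^2 = 16
  bit 2 = 0: r = r^2 mod 23 = 16^2 = 3
  bit 3 = 1: r = r^2 * 19 mod 23 = 3^2 * 19 = 9*19 = 10
  bit 4 = 1: r = r^2 * 19 mod 23 = 10^2 * 19 = 8*19 = 14
  -> B = 14
s = B^a = 14^20 mod 23  (bits of 20 = 10100)
  bit 0 = 1: r = r^2 * 14 mod 23 = 1^2 * 14 = 1*14 = 14
  bit 1 = 0: r = r^2 mod 23 = 14^2 = 12
  bit 2 = 1: r = r^2 * 14 mod 23 = 12^2 * 14 = 6*14 = 15
  bit 3 = 0: r = r^2 mod 23 = 15^2 = 18
  bit 4 = 0: r = r^2 mod 23 = 18^2 = 2
  -> s = B^a = 2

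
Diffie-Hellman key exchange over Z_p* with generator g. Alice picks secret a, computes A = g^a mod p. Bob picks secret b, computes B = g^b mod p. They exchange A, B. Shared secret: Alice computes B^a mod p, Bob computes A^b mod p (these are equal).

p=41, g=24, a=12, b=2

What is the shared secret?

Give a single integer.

Answer: 37

Derivation:
A = 24^12 mod 41  (bits of 12 = 1100)
  bit 0 = 1: r = r^2 * 24 mod 41 = 1^2 * 24 = 1*24 = 24
  bit 1 = 1: r = r^2 * 24 mod 41 = 24^2 * 24 = 2*24 = 7
  bit 2 = 0: r = r^2 mod 41 = 7^2 = 8
  bit 3 = 0: r = r^2 mod 41 = 8^2 = 23
  -> A = 23
B = 24^2 mod 41  (bits of 2 = 10)
  bit 0 = 1: r = r^2 * 24 mod 41 = 1^2 * 24 = 1*24 = 24
  bit 1 = 0: r = r^2 mod 41 = 24^2 = 2
  -> B = 2
s = B^a = 2^12 mod 41  (bits of 12 = 1100)
  bit 0 = 1: r = r^2 * 2 mod 41 = 1^2 * 2 = 1*2 = 2
  bit 1 = 1: r = r^2 * 2 mod 41 = 2^2 * 2 = 4*2 = 8
  bit 2 = 0: r = r^2 mod 41 = 8^2 = 23
  bit 3 = 0: r = r^2 mod 41 = 23^2 = 37
  -> s = B^a = 37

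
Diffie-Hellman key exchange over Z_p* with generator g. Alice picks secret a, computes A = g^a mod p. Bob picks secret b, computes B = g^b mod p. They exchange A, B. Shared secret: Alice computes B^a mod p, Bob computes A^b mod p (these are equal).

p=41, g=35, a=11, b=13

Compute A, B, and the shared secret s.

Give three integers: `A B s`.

Answer: 13 17 11

Derivation:
A = 35^11 mod 41  (bits of 11 = 1011)
  bit 0 = 1: r = r^2 * 35 mod 41 = 1^2 * 35 = 1*35 = 35
  bit 1 = 0: r = r^2 mod 41 = 35^2 = 36
  bit 2 = 1: r = r^2 * 35 mod 41 = 36^2 * 35 = 25*35 = 14
  bit 3 = 1: r = r^2 * 35 mod 41 = 14^2 * 35 = 32*35 = 13
  -> A = 13
B = 35^13 mod 41  (bits of 13 = 1101)
  bit 0 = 1: r = r^2 * 35 mod 41 = 1^2 * 35 = 1*35 = 35
  bit 1 = 1: r = r^2 * 35 mod 41 = 35^2 * 35 = 36*35 = 30
  bit 2 = 0: r = r^2 mod 41 = 30^2 = 39
  bit 3 = 1: r = r^2 * 35 mod 41 = 39^2 * 35 = 4*35 = 17
  -> B = 17
s = B^a = 17^11 mod 41  (bits of 11 = 1011)
  bit 0 = 1: r = r^2 * 17 mod 41 = 1^2 * 17 = 1*17 = 17
  bit 1 = 0: r = r^2 mod 41 = 17^2 = 2
  bit 2 = 1: r = r^2 * 17 mod 41 = 2^2 * 17 = 4*17 = 27
  bit 3 = 1: r = r^2 * 17 mod 41 = 27^2 * 17 = 32*17 = 11
  -> s = B^a = 11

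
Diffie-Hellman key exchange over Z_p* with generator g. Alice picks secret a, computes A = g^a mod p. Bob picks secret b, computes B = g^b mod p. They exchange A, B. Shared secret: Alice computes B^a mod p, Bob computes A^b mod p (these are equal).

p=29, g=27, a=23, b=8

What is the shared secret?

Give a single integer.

Answer: 25

Derivation:
A = 27^23 mod 29  (bits of 23 = 10111)
  bit 0 = 1: r = r^2 * 27 mod 29 = 1^2 * 27 = 1*27 = 27
  bit 1 = 0: r = r^2 mod 29 = 27^2 = 4
  bit 2 = 1: r = r^2 * 27 mod 29 = 4^2 * 27 = 16*27 = 26
  bit 3 = 1: r = r^2 * 27 mod 29 = 26^2 * 27 = 9*27 = 11
  bit 4 = 1: r = r^2 * 27 mod 29 = 11^2 * 27 = 5*27 = 19
  -> A = 19
B = 27^8 mod 29  (bits of 8 = 1000)
  bit 0 = 1: r = r^2 * 27 mod 29 = 1^2 * 27 = 1*27 = 27
  bit 1 = 0: r = r^2 mod 29 = 27^2 = 4
  bit 2 = 0: r = r^2 mod 29 = 4^2 = 16
  bit 3 = 0: r = r^2 mod 29 = 16^2 = 24
  -> B = 24
s = B^a = 24^23 mod 29  (bits of 23 = 10111)
  bit 0 = 1: r = r^2 * 24 mod 29 = 1^2 * 24 = 1*24 = 24
  bit 1 = 0: r = r^2 mod 29 = 24^2 = 25
  bit 2 = 1: r = r^2 * 24 mod 29 = 25^2 * 24 = 16*24 = 7
  bit 3 = 1: r = r^2 * 24 mod 29 = 7^2 * 24 = 20*24 = 16
  bit 4 = 1: r = r^2 * 24 mod 29 = 16^2 * 24 = 24*24 = 25
  -> s = B^a = 25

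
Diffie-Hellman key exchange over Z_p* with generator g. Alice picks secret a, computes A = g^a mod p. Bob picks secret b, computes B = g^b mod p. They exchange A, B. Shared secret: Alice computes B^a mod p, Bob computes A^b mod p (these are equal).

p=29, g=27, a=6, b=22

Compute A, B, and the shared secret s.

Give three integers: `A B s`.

A = 27^6 mod 29  (bits of 6 = 110)
  bit 0 = 1: r = r^2 * 27 mod 29 = 1^2 * 27 = 1*27 = 27
  bit 1 = 1: r = r^2 * 27 mod 29 = 27^2 * 27 = 4*27 = 21
  bit 2 = 0: r = r^2 mod 29 = 21^2 = 6
  -> A = 6
B = 27^22 mod 29  (bits of 22 = 10110)
  bit 0 = 1: r = r^2 * 27 mod 29 = 1^2 * 27 = 1*27 = 27
  bit 1 = 0: r = r^2 mod 29 = 27^2 = 4
  bit 2 = 1: r = r^2 * 27 mod 29 = 4^2 * 27 = 16*27 = 26
  bit 3 = 1: r = r^2 * 27 mod 29 = 26^2 * 27 = 9*27 = 11
  bit 4 = 0: r = r^2 mod 29 = 11^2 = 5
  -> B = 5
s = B^a = 5^6 mod 29  (bits of 6 = 110)
  bit 0 = 1: r = r^2 * 5 mod 29 = 1^2 * 5 = 1*5 = 5
  bit 1 = 1: r = r^2 * 5 mod 29 = 5^2 * 5 = 25*5 = 9
  bit 2 = 0: r = r^2 mod 29 = 9^2 = 23
  -> s = B^a = 23

Answer: 6 5 23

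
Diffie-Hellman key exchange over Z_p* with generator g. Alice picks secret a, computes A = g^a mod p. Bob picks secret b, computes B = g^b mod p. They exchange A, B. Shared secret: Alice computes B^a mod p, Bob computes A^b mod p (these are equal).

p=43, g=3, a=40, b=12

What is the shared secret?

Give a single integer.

Answer: 35

Derivation:
A = 3^40 mod 43  (bits of 40 = 101000)
  bit 0 = 1: r = r^2 * 3 mod 43 = 1^2 * 3 = 1*3 = 3
  bit 1 = 0: r = r^2 mod 43 = 3^2 = 9
  bit 2 = 1: r = r^2 * 3 mod 43 = 9^2 * 3 = 38*3 = 28
  bit 3 = 0: r = r^2 mod 43 = 28^2 = 10
  bit 4 = 0: r = r^2 mod 43 = 10^2 = 14
  bit 5 = 0: r = r^2 mod 43 = 14^2 = 24
  -> A = 24
B = 3^12 mod 43  (bits of 12 = 1100)
  bit 0 = 1: r = r^2 * 3 mod 43 = 1^2 * 3 = 1*3 = 3
  bit 1 = 1: r = r^2 * 3 mod 43 = 3^2 * 3 = 9*3 = 27
  bit 2 = 0: r = r^2 mod 43 = 27^2 = 41
  bit 3 = 0: r = r^2 mod 43 = 41^2 = 4
  -> B = 4
s = B^a = 4^40 mod 43  (bits of 40 = 101000)
  bit 0 = 1: r = r^2 * 4 mod 43 = 1^2 * 4 = 1*4 = 4
  bit 1 = 0: r = r^2 mod 43 = 4^2 = 16
  bit 2 = 1: r = r^2 * 4 mod 43 = 16^2 * 4 = 41*4 = 35
  bit 3 = 0: r = r^2 mod 43 = 35^2 = 21
  bit 4 = 0: r = r^2 mod 43 = 21^2 = 11
  bit 5 = 0: r = r^2 mod 43 = 11^2 = 35
  -> s = B^a = 35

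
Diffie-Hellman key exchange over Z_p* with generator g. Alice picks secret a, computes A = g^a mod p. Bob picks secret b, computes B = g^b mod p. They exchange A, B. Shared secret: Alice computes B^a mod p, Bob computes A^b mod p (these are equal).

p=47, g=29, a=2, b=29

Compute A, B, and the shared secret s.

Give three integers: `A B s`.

Answer: 42 31 21

Derivation:
A = 29^2 mod 47  (bits of 2 = 10)
  bit 0 = 1: r = r^2 * 29 mod 47 = 1^2 * 29 = 1*29 = 29
  bit 1 = 0: r = r^2 mod 47 = 29^2 = 42
  -> A = 42
B = 29^29 mod 47  (bits of 29 = 11101)
  bit 0 = 1: r = r^2 * 29 mod 47 = 1^2 * 29 = 1*29 = 29
  bit 1 = 1: r = r^2 * 29 mod 47 = 29^2 * 29 = 42*29 = 43
  bit 2 = 1: r = r^2 * 29 mod 47 = 43^2 * 29 = 16*29 = 41
  bit 3 = 0: r = r^2 mod 47 = 41^2 = 36
  bit 4 = 1: r = r^2 * 29 mod 47 = 36^2 * 29 = 27*29 = 31
  -> B = 31
s = B^a = 31^2 mod 47  (bits of 2 = 10)
  bit 0 = 1: r = r^2 * 31 mod 47 = 1^2 * 31 = 1*31 = 31
  bit 1 = 0: r = r^2 mod 47 = 31^2 = 21
  -> s = B^a = 21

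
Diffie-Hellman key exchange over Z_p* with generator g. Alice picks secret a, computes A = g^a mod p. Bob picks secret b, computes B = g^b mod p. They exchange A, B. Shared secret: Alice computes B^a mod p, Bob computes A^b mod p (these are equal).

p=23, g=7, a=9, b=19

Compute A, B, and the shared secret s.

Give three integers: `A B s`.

A = 7^9 mod 23  (bits of 9 = 1001)
  bit 0 = 1: r = r^2 * 7 mod 23 = 1^2 * 7 = 1*7 = 7
  bit 1 = 0: r = r^2 mod 23 = 7^2 = 3
  bit 2 = 0: r = r^2 mod 23 = 3^2 = 9
  bit 3 = 1: r = r^2 * 7 mod 23 = 9^2 * 7 = 12*7 = 15
  -> A = 15
B = 7^19 mod 23  (bits of 19 = 10011)
  bit 0 = 1: r = r^2 * 7 mod 23 = 1^2 * 7 = 1*7 = 7
  bit 1 = 0: r = r^2 mod 23 = 7^2 = 3
  bit 2 = 0: r = r^2 mod 23 = 3^2 = 9
  bit 3 = 1: r = r^2 * 7 mod 23 = 9^2 * 7 = 12*7 = 15
  bit 4 = 1: r = r^2 * 7 mod 23 = 15^2 * 7 = 18*7 = 11
  -> B = 11
s = B^a = 11^9 mod 23  (bits of 9 = 1001)
  bit 0 = 1: r = r^2 * 11 mod 23 = 1^2 * 11 = 1*11 = 11
  bit 1 = 0: r = r^2 mod 23 = 11^2 = 6
  bit 2 = 0: r = r^2 mod 23 = 6^2 = 13
  bit 3 = 1: r = r^2 * 11 mod 23 = 13^2 * 11 = 8*11 = 19
  -> s = B^a = 19

Answer: 15 11 19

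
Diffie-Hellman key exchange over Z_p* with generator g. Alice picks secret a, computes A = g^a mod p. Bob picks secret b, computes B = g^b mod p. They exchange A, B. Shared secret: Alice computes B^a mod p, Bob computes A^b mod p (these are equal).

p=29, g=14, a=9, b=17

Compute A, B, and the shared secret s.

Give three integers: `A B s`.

A = 14^9 mod 29  (bits of 9 = 1001)
  bit 0 = 1: r = r^2 * 14 mod 29 = 1^2 * 14 = 1*14 = 14
  bit 1 = 0: r = r^2 mod 29 = 14^2 = 22
  bit 2 = 0: r = r^2 mod 29 = 22^2 = 20
  bit 3 = 1: r = r^2 * 14 mod 29 = 20^2 * 14 = 23*14 = 3
  -> A = 3
B = 14^17 mod 29  (bits of 17 = 10001)
  bit 0 = 1: r = r^2 * 14 mod 29 = 1^2 * 14 = 1*14 = 14
  bit 1 = 0: r = r^2 mod 29 = 14^2 = 22
  bit 2 = 0: r = r^2 mod 29 = 22^2 = 20
  bit 3 = 0: r = r^2 mod 29 = 20^2 = 23
  bit 4 = 1: r = r^2 * 14 mod 29 = 23^2 * 14 = 7*14 = 11
  -> B = 11
s = B^a = 11^9 mod 29  (bits of 9 = 1001)
  bit 0 = 1: r = r^2 * 11 mod 29 = 1^2 * 11 = 1*11 = 11
  bit 1 = 0: r = r^2 mod 29 = 11^2 = 5
  bit 2 = 0: r = r^2 mod 29 = 5^2 = 25
  bit 3 = 1: r = r^2 * 11 mod 29 = 25^2 * 11 = 16*11 = 2
  -> s = B^a = 2

Answer: 3 11 2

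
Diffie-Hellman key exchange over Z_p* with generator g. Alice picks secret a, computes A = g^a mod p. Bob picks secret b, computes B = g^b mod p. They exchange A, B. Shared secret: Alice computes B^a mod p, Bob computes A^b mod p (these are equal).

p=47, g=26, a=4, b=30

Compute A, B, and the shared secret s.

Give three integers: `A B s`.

Answer: 42 37 36

Derivation:
A = 26^4 mod 47  (bits of 4 = 100)
  bit 0 = 1: r = r^2 * 26 mod 47 = 1^2 * 26 = 1*26 = 26
  bit 1 = 0: r = r^2 mod 47 = 26^2 = 18
  bit 2 = 0: r = r^2 mod 47 = 18^2 = 42
  -> A = 42
B = 26^30 mod 47  (bits of 30 = 11110)
  bit 0 = 1: r = r^2 * 26 mod 47 = 1^2 * 26 = 1*26 = 26
  bit 1 = 1: r = r^2 * 26 mod 47 = 26^2 * 26 = 18*26 = 45
  bit 2 = 1: r = r^2 * 26 mod 47 = 45^2 * 26 = 4*26 = 10
  bit 3 = 1: r = r^2 * 26 mod 47 = 10^2 * 26 = 6*26 = 15
  bit 4 = 0: r = r^2 mod 47 = 15^2 = 37
  -> B = 37
s = B^a = 37^4 mod 47  (bits of 4 = 100)
  bit 0 = 1: r = r^2 * 37 mod 47 = 1^2 * 37 = 1*37 = 37
  bit 1 = 0: r = r^2 mod 47 = 37^2 = 6
  bit 2 = 0: r = r^2 mod 47 = 6^2 = 36
  -> s = B^a = 36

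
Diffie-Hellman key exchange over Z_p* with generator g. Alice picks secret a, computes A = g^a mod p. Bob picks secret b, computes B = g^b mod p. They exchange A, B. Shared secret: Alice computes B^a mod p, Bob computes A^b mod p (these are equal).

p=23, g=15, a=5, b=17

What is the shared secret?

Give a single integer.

Answer: 19

Derivation:
A = 15^5 mod 23  (bits of 5 = 101)
  bit 0 = 1: r = r^2 * 15 mod 23 = 1^2 * 15 = 1*15 = 15
  bit 1 = 0: r = r^2 mod 23 = 15^2 = 18
  bit 2 = 1: r = r^2 * 15 mod 23 = 18^2 * 15 = 2*15 = 7
  -> A = 7
B = 15^17 mod 23  (bits of 17 = 10001)
  bit 0 = 1: r = r^2 * 15 mod 23 = 1^2 * 15 = 1*15 = 15
  bit 1 = 0: r = r^2 mod 23 = 15^2 = 18
  bit 2 = 0: r = r^2 mod 23 = 18^2 = 2
  bit 3 = 0: r = r^2 mod 23 = 2^2 = 4
  bit 4 = 1: r = r^2 * 15 mod 23 = 4^2 * 15 = 16*15 = 10
  -> B = 10
s = B^a = 10^5 mod 23  (bits of 5 = 101)
  bit 0 = 1: r = r^2 * 10 mod 23 = 1^2 * 10 = 1*10 = 10
  bit 1 = 0: r = r^2 mod 23 = 10^2 = 8
  bit 2 = 1: r = r^2 * 10 mod 23 = 8^2 * 10 = 18*10 = 19
  -> s = B^a = 19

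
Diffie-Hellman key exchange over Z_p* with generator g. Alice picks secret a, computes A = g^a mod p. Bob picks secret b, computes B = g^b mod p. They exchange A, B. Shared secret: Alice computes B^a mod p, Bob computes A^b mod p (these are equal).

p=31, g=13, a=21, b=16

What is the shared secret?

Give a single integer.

A = 13^21 mod 31  (bits of 21 = 10101)
  bit 0 = 1: r = r^2 * 13 mod 31 = 1^2 * 13 = 1*13 = 13
  bit 1 = 0: r = r^2 mod 31 = 13^2 = 14
  bit 2 = 1: r = r^2 * 13 mod 31 = 14^2 * 13 = 10*13 = 6
  bit 3 = 0: r = r^2 mod 31 = 6^2 = 5
  bit 4 = 1: r = r^2 * 13 mod 31 = 5^2 * 13 = 25*13 = 15
  -> A = 15
B = 13^16 mod 31  (bits of 16 = 10000)
  bit 0 = 1: r = r^2 * 13 mod 31 = 1^2 * 13 = 1*13 = 13
  bit 1 = 0: r = r^2 mod 31 = 13^2 = 14
  bit 2 = 0: r = r^2 mod 31 = 14^2 = 10
  bit 3 = 0: r = r^2 mod 31 = 10^2 = 7
  bit 4 = 0: r = r^2 mod 31 = 7^2 = 18
  -> B = 18
s = B^a = 18^21 mod 31  (bits of 21 = 10101)
  bit 0 = 1: r = r^2 * 18 mod 31 = 1^2 * 18 = 1*18 = 18
  bit 1 = 0: r = r^2 mod 31 = 18^2 = 14
  bit 2 = 1: r = r^2 * 18 mod 31 = 14^2 * 18 = 10*18 = 25
  bit 3 = 0: r = r^2 mod 31 = 25^2 = 5
  bit 4 = 1: r = r^2 * 18 mod 31 = 5^2 * 18 = 25*18 = 16
  -> s = B^a = 16

Answer: 16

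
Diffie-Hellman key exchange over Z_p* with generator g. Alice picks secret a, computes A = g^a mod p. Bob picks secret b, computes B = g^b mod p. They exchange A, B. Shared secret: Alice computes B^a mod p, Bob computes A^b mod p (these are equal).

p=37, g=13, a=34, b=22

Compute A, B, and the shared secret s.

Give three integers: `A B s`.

A = 13^34 mod 37  (bits of 34 = 100010)
  bit 0 = 1: r = r^2 * 13 mod 37 = 1^2 * 13 = 1*13 = 13
  bit 1 = 0: r = r^2 mod 37 = 13^2 = 21
  bit 2 = 0: r = r^2 mod 37 = 21^2 = 34
  bit 3 = 0: r = r^2 mod 37 = 34^2 = 9
  bit 4 = 1: r = r^2 * 13 mod 37 = 9^2 * 13 = 7*13 = 17
  bit 5 = 0: r = r^2 mod 37 = 17^2 = 30
  -> A = 30
B = 13^22 mod 37  (bits of 22 = 10110)
  bit 0 = 1: r = r^2 * 13 mod 37 = 1^2 * 13 = 1*13 = 13
  bit 1 = 0: r = r^2 mod 37 = 13^2 = 21
  bit 2 = 1: r = r^2 * 13 mod 37 = 21^2 * 13 = 34*13 = 35
  bit 3 = 1: r = r^2 * 13 mod 37 = 35^2 * 13 = 4*13 = 15
  bit 4 = 0: r = r^2 mod 37 = 15^2 = 3
  -> B = 3
s = B^a = 3^34 mod 37  (bits of 34 = 100010)
  bit 0 = 1: r = r^2 * 3 mod 37 = 1^2 * 3 = 1*3 = 3
  bit 1 = 0: r = r^2 mod 37 = 3^2 = 9
  bit 2 = 0: r = r^2 mod 37 = 9^2 = 7
  bit 3 = 0: r = r^2 mod 37 = 7^2 = 12
  bit 4 = 1: r = r^2 * 3 mod 37 = 12^2 * 3 = 33*3 = 25
  bit 5 = 0: r = r^2 mod 37 = 25^2 = 33
  -> s = B^a = 33

Answer: 30 3 33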